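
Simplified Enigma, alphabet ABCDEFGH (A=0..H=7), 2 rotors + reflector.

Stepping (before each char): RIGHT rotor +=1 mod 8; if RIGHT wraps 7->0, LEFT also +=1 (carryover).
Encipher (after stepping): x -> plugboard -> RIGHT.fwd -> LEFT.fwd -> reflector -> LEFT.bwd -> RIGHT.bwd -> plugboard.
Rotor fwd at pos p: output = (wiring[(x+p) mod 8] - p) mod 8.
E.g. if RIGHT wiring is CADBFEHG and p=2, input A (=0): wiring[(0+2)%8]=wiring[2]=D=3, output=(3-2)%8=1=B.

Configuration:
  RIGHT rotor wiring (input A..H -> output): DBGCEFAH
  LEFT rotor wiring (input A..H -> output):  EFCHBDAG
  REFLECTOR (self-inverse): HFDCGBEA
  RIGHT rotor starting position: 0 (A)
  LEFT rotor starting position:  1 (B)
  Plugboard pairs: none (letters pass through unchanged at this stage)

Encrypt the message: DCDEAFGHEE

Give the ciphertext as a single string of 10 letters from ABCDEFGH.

Answer: BBHCCHHCBH

Derivation:
Char 1 ('D'): step: R->1, L=1; D->plug->D->R->D->L->A->refl->H->L'->F->R'->B->plug->B
Char 2 ('C'): step: R->2, L=1; C->plug->C->R->C->L->G->refl->E->L'->A->R'->B->plug->B
Char 3 ('D'): step: R->3, L=1; D->plug->D->R->F->L->H->refl->A->L'->D->R'->H->plug->H
Char 4 ('E'): step: R->4, L=1; E->plug->E->R->H->L->D->refl->C->L'->E->R'->C->plug->C
Char 5 ('A'): step: R->5, L=1; A->plug->A->R->A->L->E->refl->G->L'->C->R'->C->plug->C
Char 6 ('F'): step: R->6, L=1; F->plug->F->R->E->L->C->refl->D->L'->H->R'->H->plug->H
Char 7 ('G'): step: R->7, L=1; G->plug->G->R->G->L->F->refl->B->L'->B->R'->H->plug->H
Char 8 ('H'): step: R->0, L->2 (L advanced); H->plug->H->R->H->L->D->refl->C->L'->G->R'->C->plug->C
Char 9 ('E'): step: R->1, L=2; E->plug->E->R->E->L->G->refl->E->L'->F->R'->B->plug->B
Char 10 ('E'): step: R->2, L=2; E->plug->E->R->G->L->C->refl->D->L'->H->R'->H->plug->H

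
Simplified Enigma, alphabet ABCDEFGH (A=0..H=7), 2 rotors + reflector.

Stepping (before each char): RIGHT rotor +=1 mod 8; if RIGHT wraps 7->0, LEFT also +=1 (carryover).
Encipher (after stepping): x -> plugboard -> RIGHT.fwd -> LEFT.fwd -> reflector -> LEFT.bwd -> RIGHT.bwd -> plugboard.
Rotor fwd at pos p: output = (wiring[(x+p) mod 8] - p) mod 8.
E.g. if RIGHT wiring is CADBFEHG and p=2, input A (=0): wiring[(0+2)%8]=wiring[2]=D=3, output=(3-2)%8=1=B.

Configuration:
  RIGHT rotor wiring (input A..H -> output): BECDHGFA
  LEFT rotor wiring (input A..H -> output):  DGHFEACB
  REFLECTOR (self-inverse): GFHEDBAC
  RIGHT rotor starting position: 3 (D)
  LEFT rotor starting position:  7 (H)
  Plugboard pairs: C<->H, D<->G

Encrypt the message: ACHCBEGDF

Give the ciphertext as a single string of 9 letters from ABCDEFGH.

Answer: GBEHCBAEG

Derivation:
Char 1 ('A'): step: R->4, L=7; A->plug->A->R->D->L->A->refl->G->L'->E->R'->D->plug->G
Char 2 ('C'): step: R->5, L=7; C->plug->H->R->C->L->H->refl->C->L'->A->R'->B->plug->B
Char 3 ('H'): step: R->6, L=7; H->plug->C->R->D->L->A->refl->G->L'->E->R'->E->plug->E
Char 4 ('C'): step: R->7, L=7; C->plug->H->R->G->L->B->refl->F->L'->F->R'->C->plug->H
Char 5 ('B'): step: R->0, L->0 (L advanced); B->plug->B->R->E->L->E->refl->D->L'->A->R'->H->plug->C
Char 6 ('E'): step: R->1, L=0; E->plug->E->R->F->L->A->refl->G->L'->B->R'->B->plug->B
Char 7 ('G'): step: R->2, L=0; G->plug->D->R->E->L->E->refl->D->L'->A->R'->A->plug->A
Char 8 ('D'): step: R->3, L=0; D->plug->G->R->B->L->G->refl->A->L'->F->R'->E->plug->E
Char 9 ('F'): step: R->4, L=0; F->plug->F->R->A->L->D->refl->E->L'->E->R'->D->plug->G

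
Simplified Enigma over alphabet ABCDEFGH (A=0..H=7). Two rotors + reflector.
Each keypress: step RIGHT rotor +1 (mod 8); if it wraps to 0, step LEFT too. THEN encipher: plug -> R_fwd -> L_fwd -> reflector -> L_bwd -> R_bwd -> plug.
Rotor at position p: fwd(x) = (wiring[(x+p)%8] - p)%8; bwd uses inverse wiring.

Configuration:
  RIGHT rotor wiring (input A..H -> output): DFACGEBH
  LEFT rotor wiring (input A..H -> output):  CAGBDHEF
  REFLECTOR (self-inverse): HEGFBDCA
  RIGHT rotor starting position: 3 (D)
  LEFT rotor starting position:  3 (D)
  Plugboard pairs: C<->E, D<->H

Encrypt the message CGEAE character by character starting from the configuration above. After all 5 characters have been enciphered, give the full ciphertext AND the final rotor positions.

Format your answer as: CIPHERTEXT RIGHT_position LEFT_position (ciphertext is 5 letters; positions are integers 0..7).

Char 1 ('C'): step: R->4, L=3; C->plug->E->R->H->L->D->refl->F->L'->G->R'->H->plug->D
Char 2 ('G'): step: R->5, L=3; G->plug->G->R->F->L->H->refl->A->L'->B->R'->H->plug->D
Char 3 ('E'): step: R->6, L=3; E->plug->C->R->F->L->H->refl->A->L'->B->R'->B->plug->B
Char 4 ('A'): step: R->7, L=3; A->plug->A->R->A->L->G->refl->C->L'->E->R'->B->plug->B
Char 5 ('E'): step: R->0, L->4 (L advanced); E->plug->C->R->A->L->H->refl->A->L'->C->R'->D->plug->H
Final: ciphertext=DDBBH, RIGHT=0, LEFT=4

Answer: DDBBH 0 4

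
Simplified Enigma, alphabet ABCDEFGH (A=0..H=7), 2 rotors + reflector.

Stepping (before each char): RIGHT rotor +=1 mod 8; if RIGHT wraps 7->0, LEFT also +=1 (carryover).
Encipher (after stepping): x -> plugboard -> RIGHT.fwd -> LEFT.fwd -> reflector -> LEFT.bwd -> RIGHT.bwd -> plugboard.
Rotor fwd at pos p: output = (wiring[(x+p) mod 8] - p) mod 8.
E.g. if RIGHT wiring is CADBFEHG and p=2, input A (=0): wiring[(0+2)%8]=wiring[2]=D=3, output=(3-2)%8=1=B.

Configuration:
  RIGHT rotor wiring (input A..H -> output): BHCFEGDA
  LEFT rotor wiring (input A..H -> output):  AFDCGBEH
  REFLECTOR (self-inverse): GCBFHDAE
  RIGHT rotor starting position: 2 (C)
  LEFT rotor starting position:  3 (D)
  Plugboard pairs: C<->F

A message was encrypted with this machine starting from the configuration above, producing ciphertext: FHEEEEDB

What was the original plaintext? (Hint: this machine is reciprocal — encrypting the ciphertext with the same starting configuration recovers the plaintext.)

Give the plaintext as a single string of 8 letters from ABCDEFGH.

Answer: CEHHDCBE

Derivation:
Char 1 ('F'): step: R->3, L=3; F->plug->C->R->D->L->B->refl->C->L'->G->R'->F->plug->C
Char 2 ('H'): step: R->4, L=3; H->plug->H->R->B->L->D->refl->F->L'->F->R'->E->plug->E
Char 3 ('E'): step: R->5, L=3; E->plug->E->R->C->L->G->refl->A->L'->H->R'->H->plug->H
Char 4 ('E'): step: R->6, L=3; E->plug->E->R->E->L->E->refl->H->L'->A->R'->H->plug->H
Char 5 ('E'): step: R->7, L=3; E->plug->E->R->G->L->C->refl->B->L'->D->R'->D->plug->D
Char 6 ('E'): step: R->0, L->4 (L advanced); E->plug->E->R->E->L->E->refl->H->L'->G->R'->F->plug->C
Char 7 ('D'): step: R->1, L=4; D->plug->D->R->D->L->D->refl->F->L'->B->R'->B->plug->B
Char 8 ('B'): step: R->2, L=4; B->plug->B->R->D->L->D->refl->F->L'->B->R'->E->plug->E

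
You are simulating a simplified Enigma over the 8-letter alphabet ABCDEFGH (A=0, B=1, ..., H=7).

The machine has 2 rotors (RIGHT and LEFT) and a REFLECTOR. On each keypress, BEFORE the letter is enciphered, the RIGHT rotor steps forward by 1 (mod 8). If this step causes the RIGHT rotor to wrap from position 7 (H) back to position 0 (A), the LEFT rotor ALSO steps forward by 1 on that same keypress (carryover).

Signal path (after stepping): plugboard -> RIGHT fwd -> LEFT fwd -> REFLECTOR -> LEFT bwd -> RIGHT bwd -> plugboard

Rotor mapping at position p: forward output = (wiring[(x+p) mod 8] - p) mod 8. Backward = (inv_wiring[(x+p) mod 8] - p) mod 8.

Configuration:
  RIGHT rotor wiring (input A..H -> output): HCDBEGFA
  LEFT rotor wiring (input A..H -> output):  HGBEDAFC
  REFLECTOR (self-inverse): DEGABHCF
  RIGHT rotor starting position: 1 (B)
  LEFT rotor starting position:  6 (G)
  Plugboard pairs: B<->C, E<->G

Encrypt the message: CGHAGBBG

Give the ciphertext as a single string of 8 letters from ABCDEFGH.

Answer: EEEDADAH

Derivation:
Char 1 ('C'): step: R->2, L=6; C->plug->B->R->H->L->C->refl->G->L'->F->R'->G->plug->E
Char 2 ('G'): step: R->3, L=6; G->plug->E->R->F->L->G->refl->C->L'->H->R'->G->plug->E
Char 3 ('H'): step: R->4, L=6; H->plug->H->R->F->L->G->refl->C->L'->H->R'->G->plug->E
Char 4 ('A'): step: R->5, L=6; A->plug->A->R->B->L->E->refl->B->L'->C->R'->D->plug->D
Char 5 ('G'): step: R->6, L=6; G->plug->E->R->F->L->G->refl->C->L'->H->R'->A->plug->A
Char 6 ('B'): step: R->7, L=6; B->plug->C->R->D->L->A->refl->D->L'->E->R'->D->plug->D
Char 7 ('B'): step: R->0, L->7 (L advanced); B->plug->C->R->D->L->C->refl->G->L'->H->R'->A->plug->A
Char 8 ('G'): step: R->1, L=7; G->plug->E->R->F->L->E->refl->B->L'->G->R'->H->plug->H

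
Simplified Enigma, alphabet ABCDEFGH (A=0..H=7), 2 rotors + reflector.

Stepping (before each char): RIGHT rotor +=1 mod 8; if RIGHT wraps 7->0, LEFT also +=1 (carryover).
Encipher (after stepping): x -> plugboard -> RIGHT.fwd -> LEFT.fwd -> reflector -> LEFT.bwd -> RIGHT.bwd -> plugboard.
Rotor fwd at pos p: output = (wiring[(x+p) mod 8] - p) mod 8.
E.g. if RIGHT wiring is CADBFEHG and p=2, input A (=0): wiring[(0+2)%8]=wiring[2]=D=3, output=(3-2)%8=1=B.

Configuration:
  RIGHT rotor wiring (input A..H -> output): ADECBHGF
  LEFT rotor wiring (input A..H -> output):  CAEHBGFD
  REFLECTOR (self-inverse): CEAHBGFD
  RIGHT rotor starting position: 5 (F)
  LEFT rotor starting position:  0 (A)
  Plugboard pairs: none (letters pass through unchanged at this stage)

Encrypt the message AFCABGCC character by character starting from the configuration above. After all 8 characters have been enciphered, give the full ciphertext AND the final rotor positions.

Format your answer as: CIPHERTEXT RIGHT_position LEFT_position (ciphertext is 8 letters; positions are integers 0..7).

Char 1 ('A'): step: R->6, L=0; A->plug->A->R->A->L->C->refl->A->L'->B->R'->H->plug->H
Char 2 ('F'): step: R->7, L=0; F->plug->F->R->C->L->E->refl->B->L'->E->R'->C->plug->C
Char 3 ('C'): step: R->0, L->1 (L advanced); C->plug->C->R->E->L->F->refl->G->L'->C->R'->D->plug->D
Char 4 ('A'): step: R->1, L=1; A->plug->A->R->C->L->G->refl->F->L'->E->R'->G->plug->G
Char 5 ('B'): step: R->2, L=1; B->plug->B->R->A->L->H->refl->D->L'->B->R'->H->plug->H
Char 6 ('G'): step: R->3, L=1; G->plug->G->R->A->L->H->refl->D->L'->B->R'->H->plug->H
Char 7 ('C'): step: R->4, L=1; C->plug->C->R->C->L->G->refl->F->L'->E->R'->E->plug->E
Char 8 ('C'): step: R->5, L=1; C->plug->C->R->A->L->H->refl->D->L'->B->R'->B->plug->B
Final: ciphertext=HCDGHHEB, RIGHT=5, LEFT=1

Answer: HCDGHHEB 5 1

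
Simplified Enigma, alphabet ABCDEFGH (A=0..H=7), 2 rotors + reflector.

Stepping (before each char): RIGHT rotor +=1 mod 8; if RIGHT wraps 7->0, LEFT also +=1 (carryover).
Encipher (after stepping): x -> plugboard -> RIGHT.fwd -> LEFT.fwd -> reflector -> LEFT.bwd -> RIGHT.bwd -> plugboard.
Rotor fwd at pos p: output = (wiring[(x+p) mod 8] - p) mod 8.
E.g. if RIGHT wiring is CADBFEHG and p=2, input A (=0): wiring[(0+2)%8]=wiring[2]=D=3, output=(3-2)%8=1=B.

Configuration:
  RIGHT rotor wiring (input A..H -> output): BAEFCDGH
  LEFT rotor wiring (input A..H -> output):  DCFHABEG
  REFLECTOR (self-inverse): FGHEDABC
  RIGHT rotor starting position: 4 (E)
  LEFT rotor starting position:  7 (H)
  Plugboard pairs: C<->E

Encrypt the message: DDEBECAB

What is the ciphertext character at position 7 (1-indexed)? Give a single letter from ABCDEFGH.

Char 1 ('D'): step: R->5, L=7; D->plug->D->R->E->L->A->refl->F->L'->H->R'->F->plug->F
Char 2 ('D'): step: R->6, L=7; D->plug->D->R->C->L->D->refl->E->L'->B->R'->B->plug->B
Char 3 ('E'): step: R->7, L=7; E->plug->C->R->B->L->E->refl->D->L'->C->R'->B->plug->B
Char 4 ('B'): step: R->0, L->0 (L advanced); B->plug->B->R->A->L->D->refl->E->L'->G->R'->G->plug->G
Char 5 ('E'): step: R->1, L=0; E->plug->C->R->E->L->A->refl->F->L'->C->R'->E->plug->C
Char 6 ('C'): step: R->2, L=0; C->plug->E->R->E->L->A->refl->F->L'->C->R'->A->plug->A
Char 7 ('A'): step: R->3, L=0; A->plug->A->R->C->L->F->refl->A->L'->E->R'->E->plug->C

C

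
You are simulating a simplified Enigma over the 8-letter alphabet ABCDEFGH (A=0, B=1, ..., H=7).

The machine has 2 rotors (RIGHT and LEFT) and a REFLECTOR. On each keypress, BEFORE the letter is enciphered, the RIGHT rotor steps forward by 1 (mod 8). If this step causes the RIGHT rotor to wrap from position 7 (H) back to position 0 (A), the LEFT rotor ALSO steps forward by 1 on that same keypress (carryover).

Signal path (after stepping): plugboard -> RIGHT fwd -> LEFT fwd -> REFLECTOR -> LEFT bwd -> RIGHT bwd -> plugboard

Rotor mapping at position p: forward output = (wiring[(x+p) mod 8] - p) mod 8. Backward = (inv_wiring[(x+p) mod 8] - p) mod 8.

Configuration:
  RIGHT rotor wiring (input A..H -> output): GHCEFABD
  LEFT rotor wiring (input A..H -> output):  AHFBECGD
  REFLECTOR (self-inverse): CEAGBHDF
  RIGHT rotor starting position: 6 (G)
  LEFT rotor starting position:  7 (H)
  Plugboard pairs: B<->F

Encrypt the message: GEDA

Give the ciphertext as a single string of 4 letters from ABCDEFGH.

Answer: CBCH

Derivation:
Char 1 ('G'): step: R->7, L=7; G->plug->G->R->B->L->B->refl->E->L'->A->R'->C->plug->C
Char 2 ('E'): step: R->0, L->0 (L advanced); E->plug->E->R->F->L->C->refl->A->L'->A->R'->F->plug->B
Char 3 ('D'): step: R->1, L=0; D->plug->D->R->E->L->E->refl->B->L'->D->R'->C->plug->C
Char 4 ('A'): step: R->2, L=0; A->plug->A->R->A->L->A->refl->C->L'->F->R'->H->plug->H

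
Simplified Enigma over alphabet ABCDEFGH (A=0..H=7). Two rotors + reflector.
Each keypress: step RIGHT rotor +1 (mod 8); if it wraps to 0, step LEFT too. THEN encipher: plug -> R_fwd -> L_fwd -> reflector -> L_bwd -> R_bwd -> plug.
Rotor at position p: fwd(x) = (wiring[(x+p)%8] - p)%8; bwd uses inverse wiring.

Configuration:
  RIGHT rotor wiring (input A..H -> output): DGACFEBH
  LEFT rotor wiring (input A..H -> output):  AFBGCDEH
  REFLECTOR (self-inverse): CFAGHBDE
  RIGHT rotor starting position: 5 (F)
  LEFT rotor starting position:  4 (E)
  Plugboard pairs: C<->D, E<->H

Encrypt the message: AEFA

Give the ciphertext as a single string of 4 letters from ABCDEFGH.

Char 1 ('A'): step: R->6, L=4; A->plug->A->R->D->L->D->refl->G->L'->A->R'->D->plug->C
Char 2 ('E'): step: R->7, L=4; E->plug->H->R->C->L->A->refl->C->L'->H->R'->C->plug->D
Char 3 ('F'): step: R->0, L->5 (L advanced); F->plug->F->R->E->L->A->refl->C->L'->C->R'->D->plug->C
Char 4 ('A'): step: R->1, L=5; A->plug->A->R->F->L->E->refl->H->L'->B->R'->C->plug->D

Answer: CDCD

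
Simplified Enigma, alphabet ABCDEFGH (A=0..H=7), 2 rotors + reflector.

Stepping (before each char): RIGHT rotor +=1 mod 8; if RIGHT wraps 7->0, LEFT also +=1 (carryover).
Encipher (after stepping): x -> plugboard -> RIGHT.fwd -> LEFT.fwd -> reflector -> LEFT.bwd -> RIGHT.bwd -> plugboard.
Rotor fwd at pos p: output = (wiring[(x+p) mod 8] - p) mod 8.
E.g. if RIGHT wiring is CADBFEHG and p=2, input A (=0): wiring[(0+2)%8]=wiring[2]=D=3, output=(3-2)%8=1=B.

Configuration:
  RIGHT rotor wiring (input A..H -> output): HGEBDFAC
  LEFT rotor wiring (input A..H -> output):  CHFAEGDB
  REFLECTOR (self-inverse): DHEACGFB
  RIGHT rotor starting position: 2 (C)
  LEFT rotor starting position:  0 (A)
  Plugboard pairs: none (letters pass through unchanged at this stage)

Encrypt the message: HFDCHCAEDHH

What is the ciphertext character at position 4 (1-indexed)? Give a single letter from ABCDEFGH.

Char 1 ('H'): step: R->3, L=0; H->plug->H->R->B->L->H->refl->B->L'->H->R'->E->plug->E
Char 2 ('F'): step: R->4, L=0; F->plug->F->R->C->L->F->refl->G->L'->F->R'->H->plug->H
Char 3 ('D'): step: R->5, L=0; D->plug->D->R->C->L->F->refl->G->L'->F->R'->C->plug->C
Char 4 ('C'): step: R->6, L=0; C->plug->C->R->B->L->H->refl->B->L'->H->R'->H->plug->H

H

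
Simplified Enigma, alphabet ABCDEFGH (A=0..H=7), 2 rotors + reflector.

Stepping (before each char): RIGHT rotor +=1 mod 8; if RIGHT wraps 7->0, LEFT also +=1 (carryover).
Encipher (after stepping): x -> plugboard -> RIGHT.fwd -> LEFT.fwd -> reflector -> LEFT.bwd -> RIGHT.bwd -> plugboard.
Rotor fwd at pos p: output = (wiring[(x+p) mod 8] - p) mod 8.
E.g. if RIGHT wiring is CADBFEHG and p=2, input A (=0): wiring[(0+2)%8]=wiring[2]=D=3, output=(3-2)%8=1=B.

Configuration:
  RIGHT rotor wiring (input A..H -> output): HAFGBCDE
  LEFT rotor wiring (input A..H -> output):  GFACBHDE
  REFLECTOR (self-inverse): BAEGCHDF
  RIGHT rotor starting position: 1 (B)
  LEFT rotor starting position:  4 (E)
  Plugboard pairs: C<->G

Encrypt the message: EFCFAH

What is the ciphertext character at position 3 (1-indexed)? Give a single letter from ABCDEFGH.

Char 1 ('E'): step: R->2, L=4; E->plug->E->R->B->L->D->refl->G->L'->H->R'->C->plug->G
Char 2 ('F'): step: R->3, L=4; F->plug->F->R->E->L->C->refl->E->L'->G->R'->B->plug->B
Char 3 ('C'): step: R->4, L=4; C->plug->G->R->B->L->D->refl->G->L'->H->R'->C->plug->G

G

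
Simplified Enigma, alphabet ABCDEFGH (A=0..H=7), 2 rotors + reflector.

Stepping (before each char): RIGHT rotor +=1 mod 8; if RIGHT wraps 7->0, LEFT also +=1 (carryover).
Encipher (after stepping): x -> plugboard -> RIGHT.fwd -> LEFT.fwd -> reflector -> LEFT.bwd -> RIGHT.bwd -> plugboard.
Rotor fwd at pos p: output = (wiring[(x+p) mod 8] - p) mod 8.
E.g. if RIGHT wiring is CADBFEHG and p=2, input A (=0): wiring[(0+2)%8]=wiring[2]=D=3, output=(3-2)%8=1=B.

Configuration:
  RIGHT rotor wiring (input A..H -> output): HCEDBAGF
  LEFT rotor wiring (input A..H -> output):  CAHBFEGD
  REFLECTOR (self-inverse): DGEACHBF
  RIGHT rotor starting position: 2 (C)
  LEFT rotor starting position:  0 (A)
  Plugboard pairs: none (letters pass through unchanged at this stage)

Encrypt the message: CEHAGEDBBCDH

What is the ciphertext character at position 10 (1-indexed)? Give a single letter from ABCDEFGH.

Char 1 ('C'): step: R->3, L=0; C->plug->C->R->F->L->E->refl->C->L'->A->R'->A->plug->A
Char 2 ('E'): step: R->4, L=0; E->plug->E->R->D->L->B->refl->G->L'->G->R'->F->plug->F
Char 3 ('H'): step: R->5, L=0; H->plug->H->R->E->L->F->refl->H->L'->C->R'->D->plug->D
Char 4 ('A'): step: R->6, L=0; A->plug->A->R->A->L->C->refl->E->L'->F->R'->F->plug->F
Char 5 ('G'): step: R->7, L=0; G->plug->G->R->B->L->A->refl->D->L'->H->R'->H->plug->H
Char 6 ('E'): step: R->0, L->1 (L advanced); E->plug->E->R->B->L->G->refl->B->L'->H->R'->A->plug->A
Char 7 ('D'): step: R->1, L=1; D->plug->D->R->A->L->H->refl->F->L'->F->R'->F->plug->F
Char 8 ('B'): step: R->2, L=1; B->plug->B->R->B->L->G->refl->B->L'->H->R'->C->plug->C
Char 9 ('B'): step: R->3, L=1; B->plug->B->R->G->L->C->refl->E->L'->D->R'->D->plug->D
Char 10 ('C'): step: R->4, L=1; C->plug->C->R->C->L->A->refl->D->L'->E->R'->B->plug->B

B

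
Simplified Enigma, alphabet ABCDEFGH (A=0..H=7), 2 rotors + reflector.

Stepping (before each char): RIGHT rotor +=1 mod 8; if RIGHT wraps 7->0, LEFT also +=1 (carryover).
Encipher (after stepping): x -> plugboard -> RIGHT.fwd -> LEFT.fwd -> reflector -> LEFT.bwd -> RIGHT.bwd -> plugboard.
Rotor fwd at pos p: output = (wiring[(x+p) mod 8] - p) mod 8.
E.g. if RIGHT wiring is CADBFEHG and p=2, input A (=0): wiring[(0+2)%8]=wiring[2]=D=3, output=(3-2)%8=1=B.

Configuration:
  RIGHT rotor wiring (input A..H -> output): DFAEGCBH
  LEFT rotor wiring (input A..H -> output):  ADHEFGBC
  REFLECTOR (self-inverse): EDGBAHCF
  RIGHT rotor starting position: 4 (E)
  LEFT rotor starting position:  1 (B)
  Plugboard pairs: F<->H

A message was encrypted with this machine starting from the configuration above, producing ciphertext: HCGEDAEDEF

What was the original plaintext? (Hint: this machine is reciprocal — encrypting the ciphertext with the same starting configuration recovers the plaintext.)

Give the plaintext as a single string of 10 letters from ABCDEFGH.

Char 1 ('H'): step: R->5, L=1; H->plug->F->R->D->L->E->refl->A->L'->F->R'->A->plug->A
Char 2 ('C'): step: R->6, L=1; C->plug->C->R->F->L->A->refl->E->L'->D->R'->A->plug->A
Char 3 ('G'): step: R->7, L=1; G->plug->G->R->D->L->E->refl->A->L'->F->R'->E->plug->E
Char 4 ('E'): step: R->0, L->2 (L advanced); E->plug->E->R->G->L->G->refl->C->L'->B->R'->G->plug->G
Char 5 ('D'): step: R->1, L=2; D->plug->D->R->F->L->A->refl->E->L'->D->R'->C->plug->C
Char 6 ('A'): step: R->2, L=2; A->plug->A->R->G->L->G->refl->C->L'->B->R'->G->plug->G
Char 7 ('E'): step: R->3, L=2; E->plug->E->R->E->L->H->refl->F->L'->A->R'->F->plug->H
Char 8 ('D'): step: R->4, L=2; D->plug->D->R->D->L->E->refl->A->L'->F->R'->C->plug->C
Char 9 ('E'): step: R->5, L=2; E->plug->E->R->A->L->F->refl->H->L'->E->R'->B->plug->B
Char 10 ('F'): step: R->6, L=2; F->plug->H->R->E->L->H->refl->F->L'->A->R'->G->plug->G

Answer: AAEGCGHCBG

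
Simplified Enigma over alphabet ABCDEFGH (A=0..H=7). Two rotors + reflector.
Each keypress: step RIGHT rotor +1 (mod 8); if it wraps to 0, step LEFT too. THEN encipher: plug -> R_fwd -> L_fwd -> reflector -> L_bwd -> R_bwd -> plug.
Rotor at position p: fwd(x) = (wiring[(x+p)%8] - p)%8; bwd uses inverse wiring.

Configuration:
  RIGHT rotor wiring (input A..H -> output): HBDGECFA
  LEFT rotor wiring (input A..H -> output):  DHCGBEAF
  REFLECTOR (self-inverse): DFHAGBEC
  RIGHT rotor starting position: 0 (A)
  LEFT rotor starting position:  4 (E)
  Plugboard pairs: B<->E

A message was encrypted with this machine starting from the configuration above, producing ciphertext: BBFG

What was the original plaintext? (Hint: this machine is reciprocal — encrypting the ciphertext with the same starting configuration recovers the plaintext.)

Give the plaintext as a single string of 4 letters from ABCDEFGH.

Answer: CDCD

Derivation:
Char 1 ('B'): step: R->1, L=4; B->plug->E->R->B->L->A->refl->D->L'->F->R'->C->plug->C
Char 2 ('B'): step: R->2, L=4; B->plug->E->R->D->L->B->refl->F->L'->A->R'->D->plug->D
Char 3 ('F'): step: R->3, L=4; F->plug->F->R->E->L->H->refl->C->L'->H->R'->C->plug->C
Char 4 ('G'): step: R->4, L=4; G->plug->G->R->H->L->C->refl->H->L'->E->R'->D->plug->D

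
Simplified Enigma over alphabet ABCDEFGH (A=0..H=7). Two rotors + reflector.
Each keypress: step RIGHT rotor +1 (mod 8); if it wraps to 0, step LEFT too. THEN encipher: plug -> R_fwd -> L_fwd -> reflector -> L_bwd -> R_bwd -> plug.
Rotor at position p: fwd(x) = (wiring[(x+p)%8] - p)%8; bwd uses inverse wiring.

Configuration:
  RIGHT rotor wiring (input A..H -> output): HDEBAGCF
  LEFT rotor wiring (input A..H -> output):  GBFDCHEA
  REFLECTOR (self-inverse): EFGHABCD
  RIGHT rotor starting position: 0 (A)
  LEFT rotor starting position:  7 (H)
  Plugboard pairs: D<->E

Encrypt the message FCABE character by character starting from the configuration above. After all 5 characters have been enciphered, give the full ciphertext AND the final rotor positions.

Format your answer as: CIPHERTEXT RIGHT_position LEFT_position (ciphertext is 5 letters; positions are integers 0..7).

Char 1 ('F'): step: R->1, L=7; F->plug->F->R->B->L->H->refl->D->L'->F->R'->E->plug->D
Char 2 ('C'): step: R->2, L=7; C->plug->C->R->G->L->A->refl->E->L'->E->R'->D->plug->E
Char 3 ('A'): step: R->3, L=7; A->plug->A->R->G->L->A->refl->E->L'->E->R'->F->plug->F
Char 4 ('B'): step: R->4, L=7; B->plug->B->R->C->L->C->refl->G->L'->D->R'->E->plug->D
Char 5 ('E'): step: R->5, L=7; E->plug->D->R->C->L->C->refl->G->L'->D->R'->H->plug->H
Final: ciphertext=DEFDH, RIGHT=5, LEFT=7

Answer: DEFDH 5 7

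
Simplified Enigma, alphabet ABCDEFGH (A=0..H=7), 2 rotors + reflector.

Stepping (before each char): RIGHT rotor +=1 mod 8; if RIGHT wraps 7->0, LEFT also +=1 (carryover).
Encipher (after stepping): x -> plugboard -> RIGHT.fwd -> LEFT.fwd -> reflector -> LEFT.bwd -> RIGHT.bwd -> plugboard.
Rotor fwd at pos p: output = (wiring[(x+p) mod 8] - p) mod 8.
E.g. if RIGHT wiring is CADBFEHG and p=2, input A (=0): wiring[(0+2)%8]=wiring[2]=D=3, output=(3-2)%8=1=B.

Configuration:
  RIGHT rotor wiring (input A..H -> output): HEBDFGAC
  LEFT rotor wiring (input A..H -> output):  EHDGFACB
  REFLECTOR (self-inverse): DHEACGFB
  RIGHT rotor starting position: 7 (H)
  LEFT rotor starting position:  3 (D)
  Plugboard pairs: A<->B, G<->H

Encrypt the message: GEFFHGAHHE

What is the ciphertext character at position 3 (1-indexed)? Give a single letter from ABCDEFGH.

Char 1 ('G'): step: R->0, L->4 (L advanced); G->plug->H->R->C->L->G->refl->F->L'->D->R'->D->plug->D
Char 2 ('E'): step: R->1, L=4; E->plug->E->R->F->L->D->refl->A->L'->E->R'->D->plug->D
Char 3 ('F'): step: R->2, L=4; F->plug->F->R->A->L->B->refl->H->L'->G->R'->E->plug->E

E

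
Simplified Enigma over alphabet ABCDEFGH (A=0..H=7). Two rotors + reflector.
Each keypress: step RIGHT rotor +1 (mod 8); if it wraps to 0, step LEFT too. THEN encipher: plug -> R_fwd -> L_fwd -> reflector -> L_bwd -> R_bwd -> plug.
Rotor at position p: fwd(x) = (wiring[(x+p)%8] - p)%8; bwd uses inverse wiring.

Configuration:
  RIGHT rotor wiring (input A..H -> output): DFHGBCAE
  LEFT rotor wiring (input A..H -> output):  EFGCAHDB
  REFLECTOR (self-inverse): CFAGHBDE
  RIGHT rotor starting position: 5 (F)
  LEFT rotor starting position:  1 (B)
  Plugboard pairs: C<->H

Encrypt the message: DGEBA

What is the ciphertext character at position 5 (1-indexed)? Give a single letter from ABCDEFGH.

Char 1 ('D'): step: R->6, L=1; D->plug->D->R->H->L->D->refl->G->L'->E->R'->H->plug->C
Char 2 ('G'): step: R->7, L=1; G->plug->G->R->D->L->H->refl->E->L'->A->R'->D->plug->D
Char 3 ('E'): step: R->0, L->2 (L advanced); E->plug->E->R->B->L->A->refl->C->L'->G->R'->D->plug->D
Char 4 ('B'): step: R->1, L=2; B->plug->B->R->G->L->C->refl->A->L'->B->R'->E->plug->E
Char 5 ('A'): step: R->2, L=2; A->plug->A->R->F->L->H->refl->E->L'->A->R'->D->plug->D

D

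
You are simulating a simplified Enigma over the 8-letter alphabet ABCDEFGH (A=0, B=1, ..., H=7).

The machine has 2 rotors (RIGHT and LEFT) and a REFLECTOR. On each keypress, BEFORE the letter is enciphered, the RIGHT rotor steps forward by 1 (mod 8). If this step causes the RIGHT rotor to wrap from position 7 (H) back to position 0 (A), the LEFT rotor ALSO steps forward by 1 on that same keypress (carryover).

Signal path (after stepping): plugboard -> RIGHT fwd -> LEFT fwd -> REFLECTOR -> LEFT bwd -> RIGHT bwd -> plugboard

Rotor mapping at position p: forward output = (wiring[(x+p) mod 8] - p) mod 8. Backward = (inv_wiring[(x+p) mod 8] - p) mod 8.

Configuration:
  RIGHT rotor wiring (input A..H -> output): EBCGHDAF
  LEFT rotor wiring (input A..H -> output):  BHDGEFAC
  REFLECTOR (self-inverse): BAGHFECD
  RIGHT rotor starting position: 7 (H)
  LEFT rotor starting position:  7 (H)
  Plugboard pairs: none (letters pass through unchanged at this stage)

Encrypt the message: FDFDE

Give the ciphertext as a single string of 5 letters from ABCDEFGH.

Answer: EAHBG

Derivation:
Char 1 ('F'): step: R->0, L->0 (L advanced); F->plug->F->R->D->L->G->refl->C->L'->H->R'->E->plug->E
Char 2 ('D'): step: R->1, L=0; D->plug->D->R->G->L->A->refl->B->L'->A->R'->A->plug->A
Char 3 ('F'): step: R->2, L=0; F->plug->F->R->D->L->G->refl->C->L'->H->R'->H->plug->H
Char 4 ('D'): step: R->3, L=0; D->plug->D->R->F->L->F->refl->E->L'->E->R'->B->plug->B
Char 5 ('E'): step: R->4, L=0; E->plug->E->R->A->L->B->refl->A->L'->G->R'->G->plug->G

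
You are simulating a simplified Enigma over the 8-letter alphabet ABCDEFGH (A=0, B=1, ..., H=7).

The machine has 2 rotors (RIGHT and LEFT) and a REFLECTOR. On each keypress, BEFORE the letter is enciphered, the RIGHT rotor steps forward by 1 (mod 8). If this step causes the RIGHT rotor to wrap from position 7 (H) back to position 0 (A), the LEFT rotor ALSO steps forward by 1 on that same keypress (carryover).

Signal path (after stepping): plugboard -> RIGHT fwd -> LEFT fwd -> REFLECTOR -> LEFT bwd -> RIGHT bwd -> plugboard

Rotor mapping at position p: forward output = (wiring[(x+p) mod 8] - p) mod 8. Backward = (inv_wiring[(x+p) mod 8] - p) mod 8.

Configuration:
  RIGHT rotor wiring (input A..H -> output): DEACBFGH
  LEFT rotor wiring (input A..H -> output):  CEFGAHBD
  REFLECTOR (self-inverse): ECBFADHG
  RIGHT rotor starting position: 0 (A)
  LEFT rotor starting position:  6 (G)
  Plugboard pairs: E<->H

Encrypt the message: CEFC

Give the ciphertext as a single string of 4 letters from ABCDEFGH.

Char 1 ('C'): step: R->1, L=6; C->plug->C->R->B->L->F->refl->D->L'->A->R'->D->plug->D
Char 2 ('E'): step: R->2, L=6; E->plug->H->R->C->L->E->refl->A->L'->F->R'->F->plug->F
Char 3 ('F'): step: R->3, L=6; F->plug->F->R->A->L->D->refl->F->L'->B->R'->G->plug->G
Char 4 ('C'): step: R->4, L=6; C->plug->C->R->C->L->E->refl->A->L'->F->R'->A->plug->A

Answer: DFGA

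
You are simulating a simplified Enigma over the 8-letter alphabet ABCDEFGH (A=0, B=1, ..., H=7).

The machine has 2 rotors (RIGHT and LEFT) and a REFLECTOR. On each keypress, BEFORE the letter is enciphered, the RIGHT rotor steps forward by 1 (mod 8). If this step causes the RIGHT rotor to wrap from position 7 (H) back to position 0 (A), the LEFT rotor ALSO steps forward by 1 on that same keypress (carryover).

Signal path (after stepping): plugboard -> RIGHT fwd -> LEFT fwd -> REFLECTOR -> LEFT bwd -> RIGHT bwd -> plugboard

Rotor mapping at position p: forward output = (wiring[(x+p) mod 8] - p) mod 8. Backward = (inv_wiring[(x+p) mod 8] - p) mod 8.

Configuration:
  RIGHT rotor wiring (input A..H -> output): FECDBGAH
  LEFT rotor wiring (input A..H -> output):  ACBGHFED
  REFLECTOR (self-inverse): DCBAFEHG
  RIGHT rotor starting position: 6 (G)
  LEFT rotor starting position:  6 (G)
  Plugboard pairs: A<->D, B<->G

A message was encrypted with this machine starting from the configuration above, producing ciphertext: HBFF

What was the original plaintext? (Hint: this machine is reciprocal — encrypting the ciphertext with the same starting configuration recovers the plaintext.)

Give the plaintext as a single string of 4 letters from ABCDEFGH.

Char 1 ('H'): step: R->7, L=6; H->plug->H->R->B->L->F->refl->E->L'->D->R'->D->plug->A
Char 2 ('B'): step: R->0, L->7 (L advanced); B->plug->G->R->A->L->E->refl->F->L'->H->R'->H->plug->H
Char 3 ('F'): step: R->1, L=7; F->plug->F->R->H->L->F->refl->E->L'->A->R'->D->plug->A
Char 4 ('F'): step: R->2, L=7; F->plug->F->R->F->L->A->refl->D->L'->C->R'->H->plug->H

Answer: AHAH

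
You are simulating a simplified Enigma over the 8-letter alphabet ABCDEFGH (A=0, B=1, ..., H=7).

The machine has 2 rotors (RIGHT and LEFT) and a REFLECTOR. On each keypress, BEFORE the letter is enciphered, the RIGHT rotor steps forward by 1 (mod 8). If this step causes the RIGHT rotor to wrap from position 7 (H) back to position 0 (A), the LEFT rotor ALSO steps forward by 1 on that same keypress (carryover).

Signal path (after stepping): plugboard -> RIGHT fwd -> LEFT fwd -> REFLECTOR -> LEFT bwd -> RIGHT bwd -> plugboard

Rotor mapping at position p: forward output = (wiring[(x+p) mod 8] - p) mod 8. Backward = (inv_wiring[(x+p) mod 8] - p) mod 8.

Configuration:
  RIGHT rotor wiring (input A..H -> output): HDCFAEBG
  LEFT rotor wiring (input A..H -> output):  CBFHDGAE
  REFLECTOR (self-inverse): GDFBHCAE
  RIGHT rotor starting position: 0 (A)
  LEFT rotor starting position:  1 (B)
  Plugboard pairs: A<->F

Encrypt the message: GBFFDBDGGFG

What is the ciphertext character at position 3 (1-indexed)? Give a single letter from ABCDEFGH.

Char 1 ('G'): step: R->1, L=1; G->plug->G->R->F->L->H->refl->E->L'->B->R'->B->plug->B
Char 2 ('B'): step: R->2, L=1; B->plug->B->R->D->L->C->refl->F->L'->E->R'->F->plug->A
Char 3 ('F'): step: R->3, L=1; F->plug->A->R->C->L->G->refl->A->L'->A->R'->G->plug->G

G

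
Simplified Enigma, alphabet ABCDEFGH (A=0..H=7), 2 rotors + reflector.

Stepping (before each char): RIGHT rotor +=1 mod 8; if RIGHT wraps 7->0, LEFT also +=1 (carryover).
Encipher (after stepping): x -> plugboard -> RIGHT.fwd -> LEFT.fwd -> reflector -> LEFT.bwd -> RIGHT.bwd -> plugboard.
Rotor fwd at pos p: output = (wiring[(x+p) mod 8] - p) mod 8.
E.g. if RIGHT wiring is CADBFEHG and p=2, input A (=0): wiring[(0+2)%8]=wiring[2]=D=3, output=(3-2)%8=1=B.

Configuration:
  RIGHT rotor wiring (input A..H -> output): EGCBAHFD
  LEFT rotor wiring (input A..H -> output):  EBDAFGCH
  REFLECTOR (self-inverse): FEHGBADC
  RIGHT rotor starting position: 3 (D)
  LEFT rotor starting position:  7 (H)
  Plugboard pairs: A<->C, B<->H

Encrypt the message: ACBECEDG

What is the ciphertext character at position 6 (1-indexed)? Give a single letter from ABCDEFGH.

Char 1 ('A'): step: R->4, L=7; A->plug->C->R->B->L->F->refl->A->L'->A->R'->E->plug->E
Char 2 ('C'): step: R->5, L=7; C->plug->A->R->C->L->C->refl->H->L'->G->R'->C->plug->A
Char 3 ('B'): step: R->6, L=7; B->plug->H->R->B->L->F->refl->A->L'->A->R'->D->plug->D
Char 4 ('E'): step: R->7, L=7; E->plug->E->R->C->L->C->refl->H->L'->G->R'->H->plug->B
Char 5 ('C'): step: R->0, L->0 (L advanced); C->plug->A->R->E->L->F->refl->A->L'->D->R'->H->plug->B
Char 6 ('E'): step: R->1, L=0; E->plug->E->R->G->L->C->refl->H->L'->H->R'->D->plug->D

D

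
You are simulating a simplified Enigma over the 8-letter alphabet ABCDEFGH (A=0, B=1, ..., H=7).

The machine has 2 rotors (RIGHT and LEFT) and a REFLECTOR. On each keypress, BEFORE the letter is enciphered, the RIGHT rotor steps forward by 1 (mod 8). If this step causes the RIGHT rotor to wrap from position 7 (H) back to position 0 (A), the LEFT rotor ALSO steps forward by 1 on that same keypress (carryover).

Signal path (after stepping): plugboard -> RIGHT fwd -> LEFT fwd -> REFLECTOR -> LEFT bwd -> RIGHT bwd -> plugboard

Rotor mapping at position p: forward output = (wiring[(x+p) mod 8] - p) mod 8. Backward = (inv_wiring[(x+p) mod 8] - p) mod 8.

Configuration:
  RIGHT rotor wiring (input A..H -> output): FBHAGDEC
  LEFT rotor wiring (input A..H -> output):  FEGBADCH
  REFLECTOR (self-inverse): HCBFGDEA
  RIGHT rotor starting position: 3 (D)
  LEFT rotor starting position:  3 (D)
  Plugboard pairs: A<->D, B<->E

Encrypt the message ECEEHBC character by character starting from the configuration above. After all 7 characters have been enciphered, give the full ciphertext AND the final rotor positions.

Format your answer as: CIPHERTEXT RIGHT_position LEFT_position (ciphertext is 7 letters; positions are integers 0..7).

Answer: BDGHADE 2 4

Derivation:
Char 1 ('E'): step: R->4, L=3; E->plug->B->R->H->L->D->refl->F->L'->B->R'->E->plug->B
Char 2 ('C'): step: R->5, L=3; C->plug->C->R->F->L->C->refl->B->L'->G->R'->A->plug->D
Char 3 ('E'): step: R->6, L=3; E->plug->B->R->E->L->E->refl->G->L'->A->R'->G->plug->G
Char 4 ('E'): step: R->7, L=3; E->plug->B->R->G->L->B->refl->C->L'->F->R'->H->plug->H
Char 5 ('H'): step: R->0, L->4 (L advanced); H->plug->H->R->C->L->G->refl->E->L'->A->R'->D->plug->A
Char 6 ('B'): step: R->1, L=4; B->plug->E->R->C->L->G->refl->E->L'->A->R'->A->plug->D
Char 7 ('C'): step: R->2, L=4; C->plug->C->R->E->L->B->refl->C->L'->G->R'->B->plug->E
Final: ciphertext=BDGHADE, RIGHT=2, LEFT=4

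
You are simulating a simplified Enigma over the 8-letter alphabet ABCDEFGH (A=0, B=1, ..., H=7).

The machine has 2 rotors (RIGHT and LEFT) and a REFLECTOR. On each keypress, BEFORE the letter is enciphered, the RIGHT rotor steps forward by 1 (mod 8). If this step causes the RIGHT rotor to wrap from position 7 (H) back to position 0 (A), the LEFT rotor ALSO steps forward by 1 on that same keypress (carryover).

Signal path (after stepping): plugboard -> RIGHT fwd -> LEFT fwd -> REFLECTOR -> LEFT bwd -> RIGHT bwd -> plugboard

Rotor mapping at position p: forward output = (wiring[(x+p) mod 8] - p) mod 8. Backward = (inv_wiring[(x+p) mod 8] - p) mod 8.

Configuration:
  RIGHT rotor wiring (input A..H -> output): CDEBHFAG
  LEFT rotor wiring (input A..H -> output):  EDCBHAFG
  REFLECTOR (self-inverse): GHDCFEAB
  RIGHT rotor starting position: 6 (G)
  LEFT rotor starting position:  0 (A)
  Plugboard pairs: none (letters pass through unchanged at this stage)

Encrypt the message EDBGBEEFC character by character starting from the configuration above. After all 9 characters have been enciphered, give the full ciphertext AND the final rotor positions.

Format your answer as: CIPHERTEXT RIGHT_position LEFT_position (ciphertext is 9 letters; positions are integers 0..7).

Char 1 ('E'): step: R->7, L=0; E->plug->E->R->C->L->C->refl->D->L'->B->R'->H->plug->H
Char 2 ('D'): step: R->0, L->1 (L advanced); D->plug->D->R->B->L->B->refl->H->L'->E->R'->C->plug->C
Char 3 ('B'): step: R->1, L=1; B->plug->B->R->D->L->G->refl->A->L'->C->R'->A->plug->A
Char 4 ('G'): step: R->2, L=1; G->plug->G->R->A->L->C->refl->D->L'->H->R'->B->plug->B
Char 5 ('B'): step: R->3, L=1; B->plug->B->R->E->L->H->refl->B->L'->B->R'->H->plug->H
Char 6 ('E'): step: R->4, L=1; E->plug->E->R->G->L->F->refl->E->L'->F->R'->H->plug->H
Char 7 ('E'): step: R->5, L=1; E->plug->E->R->G->L->F->refl->E->L'->F->R'->D->plug->D
Char 8 ('F'): step: R->6, L=1; F->plug->F->R->D->L->G->refl->A->L'->C->R'->A->plug->A
Char 9 ('C'): step: R->7, L=1; C->plug->C->R->E->L->H->refl->B->L'->B->R'->H->plug->H
Final: ciphertext=HCABHHDAH, RIGHT=7, LEFT=1

Answer: HCABHHDAH 7 1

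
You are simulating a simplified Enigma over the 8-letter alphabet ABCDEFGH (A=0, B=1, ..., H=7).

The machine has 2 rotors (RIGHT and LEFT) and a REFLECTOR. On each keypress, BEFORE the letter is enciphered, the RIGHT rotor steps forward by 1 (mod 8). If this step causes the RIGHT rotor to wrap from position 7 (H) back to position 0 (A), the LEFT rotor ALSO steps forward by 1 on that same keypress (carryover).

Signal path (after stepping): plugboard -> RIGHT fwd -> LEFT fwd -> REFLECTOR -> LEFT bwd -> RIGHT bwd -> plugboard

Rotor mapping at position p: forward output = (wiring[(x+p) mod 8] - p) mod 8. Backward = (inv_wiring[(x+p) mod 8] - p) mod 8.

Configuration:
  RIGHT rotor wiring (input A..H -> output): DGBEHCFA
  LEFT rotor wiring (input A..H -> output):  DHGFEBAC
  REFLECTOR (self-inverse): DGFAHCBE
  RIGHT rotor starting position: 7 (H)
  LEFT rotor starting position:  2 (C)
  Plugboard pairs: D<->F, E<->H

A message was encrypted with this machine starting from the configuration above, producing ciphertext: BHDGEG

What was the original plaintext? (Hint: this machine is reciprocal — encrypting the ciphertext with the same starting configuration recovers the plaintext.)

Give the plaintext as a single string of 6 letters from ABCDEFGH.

Answer: FEEDAA

Derivation:
Char 1 ('B'): step: R->0, L->3 (L advanced); B->plug->B->R->G->L->E->refl->H->L'->E->R'->D->plug->F
Char 2 ('H'): step: R->1, L=3; H->plug->E->R->B->L->B->refl->G->L'->C->R'->H->plug->E
Char 3 ('D'): step: R->2, L=3; D->plug->F->R->G->L->E->refl->H->L'->E->R'->H->plug->E
Char 4 ('G'): step: R->3, L=3; G->plug->G->R->D->L->F->refl->C->L'->A->R'->F->plug->D
Char 5 ('E'): step: R->4, L=3; E->plug->H->R->A->L->C->refl->F->L'->D->R'->A->plug->A
Char 6 ('G'): step: R->5, L=3; G->plug->G->R->H->L->D->refl->A->L'->F->R'->A->plug->A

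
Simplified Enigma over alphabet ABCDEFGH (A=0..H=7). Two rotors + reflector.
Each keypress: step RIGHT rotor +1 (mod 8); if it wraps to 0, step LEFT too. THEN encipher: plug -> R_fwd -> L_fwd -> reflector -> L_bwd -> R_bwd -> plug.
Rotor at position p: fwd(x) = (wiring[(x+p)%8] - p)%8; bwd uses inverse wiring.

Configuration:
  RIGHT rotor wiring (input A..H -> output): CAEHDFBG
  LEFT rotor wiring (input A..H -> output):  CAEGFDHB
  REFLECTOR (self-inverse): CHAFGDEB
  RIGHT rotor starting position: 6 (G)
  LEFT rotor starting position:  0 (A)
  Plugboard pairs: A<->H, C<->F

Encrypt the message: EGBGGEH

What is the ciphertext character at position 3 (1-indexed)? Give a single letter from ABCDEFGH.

Char 1 ('E'): step: R->7, L=0; E->plug->E->R->A->L->C->refl->A->L'->B->R'->C->plug->F
Char 2 ('G'): step: R->0, L->1 (L advanced); G->plug->G->R->B->L->D->refl->F->L'->C->R'->A->plug->H
Char 3 ('B'): step: R->1, L=1; B->plug->B->R->D->L->E->refl->G->L'->F->R'->G->plug->G

G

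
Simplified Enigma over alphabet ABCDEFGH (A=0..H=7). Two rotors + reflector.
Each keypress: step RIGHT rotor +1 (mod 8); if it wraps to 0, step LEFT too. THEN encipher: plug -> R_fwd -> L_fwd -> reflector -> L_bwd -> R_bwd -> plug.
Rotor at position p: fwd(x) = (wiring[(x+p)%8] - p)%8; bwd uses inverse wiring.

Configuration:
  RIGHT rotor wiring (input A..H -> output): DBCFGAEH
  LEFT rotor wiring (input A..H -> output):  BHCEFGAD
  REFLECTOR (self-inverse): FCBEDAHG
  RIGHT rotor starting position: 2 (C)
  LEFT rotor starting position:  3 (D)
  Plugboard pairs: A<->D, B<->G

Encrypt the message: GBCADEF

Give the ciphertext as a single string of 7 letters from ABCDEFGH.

Char 1 ('G'): step: R->3, L=3; G->plug->B->R->D->L->F->refl->A->L'->E->R'->E->plug->E
Char 2 ('B'): step: R->4, L=3; B->plug->G->R->G->L->E->refl->D->L'->C->R'->A->plug->D
Char 3 ('C'): step: R->5, L=3; C->plug->C->R->C->L->D->refl->E->L'->G->R'->D->plug->A
Char 4 ('A'): step: R->6, L=3; A->plug->D->R->D->L->F->refl->A->L'->E->R'->E->plug->E
Char 5 ('D'): step: R->7, L=3; D->plug->A->R->A->L->B->refl->C->L'->B->R'->G->plug->B
Char 6 ('E'): step: R->0, L->4 (L advanced); E->plug->E->R->G->L->G->refl->H->L'->D->R'->A->plug->D
Char 7 ('F'): step: R->1, L=4; F->plug->F->R->D->L->H->refl->G->L'->G->R'->G->plug->B

Answer: EDAEBDB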